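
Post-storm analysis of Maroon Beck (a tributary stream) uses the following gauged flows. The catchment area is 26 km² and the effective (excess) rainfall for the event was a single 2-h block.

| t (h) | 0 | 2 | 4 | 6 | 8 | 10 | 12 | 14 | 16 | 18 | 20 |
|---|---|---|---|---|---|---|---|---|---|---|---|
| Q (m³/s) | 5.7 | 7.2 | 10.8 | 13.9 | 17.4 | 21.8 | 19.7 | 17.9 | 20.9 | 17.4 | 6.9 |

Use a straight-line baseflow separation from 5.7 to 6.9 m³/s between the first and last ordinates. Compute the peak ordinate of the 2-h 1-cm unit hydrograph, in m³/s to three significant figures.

U_p ≈ 6.20 m³/s

Direct runoff: 0.00, 1.38, 4.86, 7.84, 11.22, 15.50, 13.28, 11.36, 14.24, 10.62, 0.00 m³/s; ΣQ_DR = 90.30 m³/s, peak = 15.50 m³/s.
Runoff depth d = ΣQ_DR·Δt / A = 90.30 × 7200 / (26 km²) = 25.01 mm.
The 1-cm UH is the DRH scaled by (10 mm)/d, so U_p = 15.50 × 10/25.01 = 6.20 m³/s.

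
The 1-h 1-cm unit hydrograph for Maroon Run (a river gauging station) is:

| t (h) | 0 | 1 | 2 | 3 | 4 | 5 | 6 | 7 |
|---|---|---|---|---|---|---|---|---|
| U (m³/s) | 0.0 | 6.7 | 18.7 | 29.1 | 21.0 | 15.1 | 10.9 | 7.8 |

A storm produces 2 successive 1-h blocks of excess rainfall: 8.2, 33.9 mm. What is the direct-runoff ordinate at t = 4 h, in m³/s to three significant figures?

Q ≈ 116 m³/s

By discrete convolution, Q_j = Σ (P_i / 10 mm) · U_{j−i}.
At t = 4 h (j=4): Q = (8.2/10)·21.0 + (33.9/10)·29.1 = 116 m³/s.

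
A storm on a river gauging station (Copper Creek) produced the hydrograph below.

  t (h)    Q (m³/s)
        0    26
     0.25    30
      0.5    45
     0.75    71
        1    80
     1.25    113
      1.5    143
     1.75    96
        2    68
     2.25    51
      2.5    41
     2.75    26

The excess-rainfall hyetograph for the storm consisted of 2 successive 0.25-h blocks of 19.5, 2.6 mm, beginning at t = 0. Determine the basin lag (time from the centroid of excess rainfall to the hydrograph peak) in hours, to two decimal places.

t_L ≈ 1.35 h

Centroid of excess rainfall: t_c = Σ P_i·t̄_i / ΣP_i = 0.1544 h (block centres at 0.125, 0.375 h).
Hydrograph peak occurs at t = 1.5 h, so basin lag t_L = 1.5 − 0.1544 = 1.35 h.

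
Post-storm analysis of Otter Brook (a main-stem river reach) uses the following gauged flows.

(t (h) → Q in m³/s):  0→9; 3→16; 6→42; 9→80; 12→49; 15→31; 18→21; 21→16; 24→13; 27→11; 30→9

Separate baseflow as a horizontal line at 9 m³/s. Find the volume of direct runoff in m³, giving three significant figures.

V ≈ 2.14 × 10^6 m³

Direct-runoff ordinates (Q − Q_b): 0.0, 7.0, 33.0, 71.0, 40.0, 22.0, 12.0, 7.0, 4.0, 2.0, 0.0 m³/s.
ΣQ_DR = 198.0 m³/s.
With Δt = 3 h = 10800 s, V = ΣQ_DR · Δt = 198.0 × 10800 = 2.14 × 10^6 m³.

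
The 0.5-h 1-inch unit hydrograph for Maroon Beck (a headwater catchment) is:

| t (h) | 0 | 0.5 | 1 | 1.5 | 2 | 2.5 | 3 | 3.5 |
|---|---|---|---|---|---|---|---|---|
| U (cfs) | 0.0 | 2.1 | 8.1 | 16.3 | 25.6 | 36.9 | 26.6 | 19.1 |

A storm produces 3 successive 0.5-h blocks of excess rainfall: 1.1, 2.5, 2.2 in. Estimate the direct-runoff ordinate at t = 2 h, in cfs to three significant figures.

Q ≈ 86.7 cfs

By discrete convolution, Q_j = Σ (P_i / 1 in) · U_{j−i}.
At t = 2 h (j=4): Q = (1.1/1)·25.6 + (2.5/1)·16.3 + (2.2/1)·8.1 = 86.7 cfs.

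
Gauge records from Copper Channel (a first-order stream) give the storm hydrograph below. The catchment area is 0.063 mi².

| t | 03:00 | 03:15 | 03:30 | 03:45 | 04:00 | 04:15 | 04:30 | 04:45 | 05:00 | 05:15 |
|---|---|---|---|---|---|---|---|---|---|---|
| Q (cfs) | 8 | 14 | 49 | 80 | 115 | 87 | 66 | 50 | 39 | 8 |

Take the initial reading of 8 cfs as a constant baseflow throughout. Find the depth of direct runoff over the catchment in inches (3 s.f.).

d ≈ 2.68 in

Direct runoff: 0.0, 6.0, 41.0, 72.0, 107.0, 79.0, 58.0, 42.0, 31.0, 0.0 cfs; ΣQ_DR = 436.0 cfs.
V = ΣQ_DR · Δt = 436.0 × 900 s = 3.924 × 10^5 ft³.
Over A = 0.063 mi², depth = V / A = 2.68 in.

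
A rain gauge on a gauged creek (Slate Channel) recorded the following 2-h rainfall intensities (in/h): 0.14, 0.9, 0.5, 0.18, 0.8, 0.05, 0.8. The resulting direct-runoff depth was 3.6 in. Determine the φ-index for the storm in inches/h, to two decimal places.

φ ≈ 0.30 in/h

Only the 4 blocks with intensity above φ contribute runoff: 0.9, 0.5, 0.8, 0.8 in/h.
Σ(I−φ)·Δt = d  ⇒  (0.9+0.5+0.8+0.8 − 4φ)·2 = 3.6
φ = (3.000 − 3.6/2) / 4 = 0.30 in/h.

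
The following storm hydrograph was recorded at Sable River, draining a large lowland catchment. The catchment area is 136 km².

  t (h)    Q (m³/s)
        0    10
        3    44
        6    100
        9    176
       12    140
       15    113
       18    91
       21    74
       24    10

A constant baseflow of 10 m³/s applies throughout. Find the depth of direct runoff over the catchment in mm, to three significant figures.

Direct runoff: 0.0, 34.0, 90.0, 166.0, 130.0, 103.0, 81.0, 64.0, 0.0 m³/s; ΣQ_DR = 668.0 m³/s.
V = ΣQ_DR · Δt = 668.0 × 10800 s = 7.214 × 10^6 m³.
Over A = 136 km², depth = V / A = 53.0 mm.

d ≈ 53.0 mm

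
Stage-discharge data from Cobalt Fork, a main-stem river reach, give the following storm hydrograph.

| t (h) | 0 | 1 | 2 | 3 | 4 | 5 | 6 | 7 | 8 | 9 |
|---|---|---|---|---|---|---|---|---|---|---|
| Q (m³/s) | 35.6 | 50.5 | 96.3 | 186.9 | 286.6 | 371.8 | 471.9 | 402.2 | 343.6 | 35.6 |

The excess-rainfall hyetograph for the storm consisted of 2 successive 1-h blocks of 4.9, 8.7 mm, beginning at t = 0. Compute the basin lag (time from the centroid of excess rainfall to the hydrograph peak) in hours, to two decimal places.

Centroid of excess rainfall: t_c = Σ P_i·t̄_i / ΣP_i = 1.1397 h (block centres at 0.5, 1.5 h).
Hydrograph peak occurs at t = 6 h, so basin lag t_L = 6 − 1.1397 = 4.86 h.

t_L ≈ 4.86 h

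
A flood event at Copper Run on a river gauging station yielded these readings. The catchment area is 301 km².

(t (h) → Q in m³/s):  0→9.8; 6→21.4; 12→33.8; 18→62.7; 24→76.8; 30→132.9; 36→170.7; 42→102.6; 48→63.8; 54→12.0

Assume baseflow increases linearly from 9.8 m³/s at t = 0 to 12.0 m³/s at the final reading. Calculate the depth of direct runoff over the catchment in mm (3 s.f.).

d ≈ 41.4 mm

Direct runoff: 0.00, 11.36, 23.51, 52.17, 66.02, 121.88, 159.43, 91.09, 52.04, 0.00 m³/s; ΣQ_DR = 577.5 m³/s.
V = ΣQ_DR · Δt = 577.5 × 21600 s = 1.247 × 10^7 m³.
Over A = 301 km², depth = V / A = 41.4 mm.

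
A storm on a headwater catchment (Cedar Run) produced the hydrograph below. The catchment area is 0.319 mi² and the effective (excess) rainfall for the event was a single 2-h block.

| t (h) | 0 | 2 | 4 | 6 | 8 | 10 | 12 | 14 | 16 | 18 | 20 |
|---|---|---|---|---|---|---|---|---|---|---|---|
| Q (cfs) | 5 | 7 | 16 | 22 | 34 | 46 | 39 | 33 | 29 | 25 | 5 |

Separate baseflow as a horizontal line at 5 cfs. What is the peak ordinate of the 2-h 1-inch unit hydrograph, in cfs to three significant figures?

U_p ≈ 20.5 cfs

Direct runoff: 0.0, 2.0, 11.0, 17.0, 29.0, 41.0, 34.0, 28.0, 24.0, 20.0, 0.0 cfs; ΣQ_DR = 206.0 cfs, peak = 41.0 cfs.
Runoff depth d = ΣQ_DR·Δt / A = 206.0 × 7200 / (0.319 mi²) = 2.001 in.
The 1-inch UH is the DRH scaled by (1 in)/d, so U_p = 41.0 × 1/2.001 = 20.5 cfs.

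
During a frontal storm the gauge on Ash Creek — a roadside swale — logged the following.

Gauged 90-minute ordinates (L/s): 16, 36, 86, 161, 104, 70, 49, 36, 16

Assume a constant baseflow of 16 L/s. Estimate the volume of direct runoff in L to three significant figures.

V ≈ 2.32 × 10^6 L

Direct-runoff ordinates (Q − Q_b): 0.0, 20.0, 70.0, 145.0, 88.0, 54.0, 33.0, 20.0, 0.0 L/s.
ΣQ_DR = 430.0 L/s.
With Δt = 1.5 h = 5400 s, V = ΣQ_DR · Δt = 430.0 × 5400 = 2.32 × 10^6 L.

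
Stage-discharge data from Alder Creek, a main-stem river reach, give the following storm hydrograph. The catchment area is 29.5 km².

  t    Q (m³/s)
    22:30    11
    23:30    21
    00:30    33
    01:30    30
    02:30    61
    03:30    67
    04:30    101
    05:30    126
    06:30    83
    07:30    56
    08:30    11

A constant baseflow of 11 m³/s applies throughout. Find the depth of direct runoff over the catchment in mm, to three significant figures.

Direct runoff: 0.0, 10.0, 22.0, 19.0, 50.0, 56.0, 90.0, 115.0, 72.0, 45.0, 0.0 m³/s; ΣQ_DR = 479.0 m³/s.
V = ΣQ_DR · Δt = 479.0 × 3600 s = 1.724 × 10^6 m³.
Over A = 29.5 km², depth = V / A = 58.5 mm.

d ≈ 58.5 mm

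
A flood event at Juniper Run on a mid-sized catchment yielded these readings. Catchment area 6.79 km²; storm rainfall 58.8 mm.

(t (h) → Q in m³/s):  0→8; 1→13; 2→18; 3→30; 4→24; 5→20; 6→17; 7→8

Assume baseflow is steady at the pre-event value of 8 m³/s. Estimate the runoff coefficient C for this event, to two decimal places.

C ≈ 0.67

ΣQ_DR = 74.00 m³/s; V = ΣQ_DR·Δt = 2.664 × 10^5 m³.
Runoff depth d = V / A = 39.23 mm.
C = d / P = 39.23 / 58.8 = 0.67.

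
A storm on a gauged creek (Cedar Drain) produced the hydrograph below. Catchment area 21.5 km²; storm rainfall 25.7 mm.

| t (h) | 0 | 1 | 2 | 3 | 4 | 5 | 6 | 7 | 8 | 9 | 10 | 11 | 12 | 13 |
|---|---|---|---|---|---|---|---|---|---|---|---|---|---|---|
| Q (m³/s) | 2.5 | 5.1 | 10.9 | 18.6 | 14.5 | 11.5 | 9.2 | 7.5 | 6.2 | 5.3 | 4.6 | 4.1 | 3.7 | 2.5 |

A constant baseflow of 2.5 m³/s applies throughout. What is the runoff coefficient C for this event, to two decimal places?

C ≈ 0.46

ΣQ_DR = 71.20 m³/s; V = ΣQ_DR·Δt = 2.563 × 10^5 m³.
Runoff depth d = V / A = 11.92 mm.
C = d / P = 11.92 / 25.7 = 0.46.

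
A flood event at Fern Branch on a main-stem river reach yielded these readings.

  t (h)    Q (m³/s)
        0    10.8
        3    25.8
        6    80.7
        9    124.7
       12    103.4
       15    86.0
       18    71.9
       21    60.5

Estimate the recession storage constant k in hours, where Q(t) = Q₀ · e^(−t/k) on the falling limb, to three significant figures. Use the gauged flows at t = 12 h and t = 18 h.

k ≈ 16.5 h

On the falling limb, Q drops from 103.4 to 71.9 m³/s between t = 12 h and t = 18 h (Δt = 6 h).
k = −Δt / ln(Q₂/Q₁) = −6 / ln(71.9/103.4) = 16.5 h.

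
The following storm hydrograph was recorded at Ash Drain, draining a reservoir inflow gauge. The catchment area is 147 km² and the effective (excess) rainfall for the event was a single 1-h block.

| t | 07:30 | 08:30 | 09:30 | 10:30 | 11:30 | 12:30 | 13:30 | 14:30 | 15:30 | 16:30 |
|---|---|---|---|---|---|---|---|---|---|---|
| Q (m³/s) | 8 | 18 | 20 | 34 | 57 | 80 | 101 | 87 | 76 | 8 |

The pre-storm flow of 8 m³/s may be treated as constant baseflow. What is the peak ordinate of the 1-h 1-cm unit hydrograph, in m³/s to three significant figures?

U_p ≈ 92.8 m³/s

Direct runoff: 0.0, 10.0, 12.0, 26.0, 49.0, 72.0, 93.0, 79.0, 68.0, 0.0 m³/s; ΣQ_DR = 409.0 m³/s, peak = 93.0 m³/s.
Runoff depth d = ΣQ_DR·Δt / A = 409.0 × 3600 / (147 km²) = 10.02 mm.
The 1-cm UH is the DRH scaled by (10 mm)/d, so U_p = 93.0 × 10/10.02 = 92.8 m³/s.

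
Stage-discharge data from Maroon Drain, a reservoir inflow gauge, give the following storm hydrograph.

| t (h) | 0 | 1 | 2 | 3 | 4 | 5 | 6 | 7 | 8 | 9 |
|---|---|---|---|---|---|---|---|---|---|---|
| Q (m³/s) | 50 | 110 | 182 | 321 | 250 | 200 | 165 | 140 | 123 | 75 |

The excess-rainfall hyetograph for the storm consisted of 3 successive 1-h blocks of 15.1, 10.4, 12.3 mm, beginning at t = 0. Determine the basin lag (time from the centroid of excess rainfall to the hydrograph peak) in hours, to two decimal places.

Centroid of excess rainfall: t_c = Σ P_i·t̄_i / ΣP_i = 1.4259 h (block centres at 0.5, 1.5, 2.5 h).
Hydrograph peak occurs at t = 3 h, so basin lag t_L = 3 − 1.4259 = 1.57 h.

t_L ≈ 1.57 h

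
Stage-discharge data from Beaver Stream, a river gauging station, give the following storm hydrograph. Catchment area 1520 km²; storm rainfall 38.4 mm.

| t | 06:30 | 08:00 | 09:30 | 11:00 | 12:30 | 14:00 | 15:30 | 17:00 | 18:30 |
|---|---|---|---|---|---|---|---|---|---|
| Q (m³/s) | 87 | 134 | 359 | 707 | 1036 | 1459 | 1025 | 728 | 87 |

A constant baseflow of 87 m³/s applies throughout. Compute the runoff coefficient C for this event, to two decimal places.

ΣQ_DR = 4839 m³/s; V = ΣQ_DR·Δt = 2.613 × 10^7 m³.
Runoff depth d = V / A = 17.19 mm.
C = d / P = 17.19 / 38.4 = 0.45.

C ≈ 0.45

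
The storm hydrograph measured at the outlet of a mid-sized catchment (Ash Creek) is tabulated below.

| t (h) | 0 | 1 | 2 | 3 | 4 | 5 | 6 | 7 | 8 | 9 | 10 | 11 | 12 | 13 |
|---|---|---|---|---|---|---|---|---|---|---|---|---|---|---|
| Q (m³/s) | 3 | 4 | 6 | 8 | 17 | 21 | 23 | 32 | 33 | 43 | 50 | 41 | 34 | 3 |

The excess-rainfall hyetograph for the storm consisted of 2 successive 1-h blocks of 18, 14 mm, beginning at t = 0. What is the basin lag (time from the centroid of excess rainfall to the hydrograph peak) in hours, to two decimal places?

Centroid of excess rainfall: t_c = Σ P_i·t̄_i / ΣP_i = 0.9375 h (block centres at 0.5, 1.5 h).
Hydrograph peak occurs at t = 10 h, so basin lag t_L = 10 − 0.9375 = 9.06 h.

t_L ≈ 9.06 h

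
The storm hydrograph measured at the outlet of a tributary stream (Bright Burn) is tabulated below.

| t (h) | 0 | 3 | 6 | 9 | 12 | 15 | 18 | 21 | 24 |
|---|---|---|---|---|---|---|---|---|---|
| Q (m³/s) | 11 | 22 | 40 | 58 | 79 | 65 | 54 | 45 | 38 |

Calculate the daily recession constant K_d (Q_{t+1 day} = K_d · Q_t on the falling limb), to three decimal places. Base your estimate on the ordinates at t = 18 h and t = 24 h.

Between t = 18 h and t = 24 h the flow falls from 54 to 38 m³/s over 2×3 h = 6 h.
Per-interval ratio K = (38/54)^(1/2) = 0.8389; K_d = K^(24/3) = 0.245.

K_d ≈ 0.245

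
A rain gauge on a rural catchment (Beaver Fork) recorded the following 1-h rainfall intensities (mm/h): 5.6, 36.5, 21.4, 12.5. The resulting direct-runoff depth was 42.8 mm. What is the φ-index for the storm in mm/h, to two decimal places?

Only the 3 blocks with intensity above φ contribute runoff: 36.5, 21.4, 12.5 mm/h.
Σ(I−φ)·Δt = d  ⇒  (36.5+21.4+12.5 − 3φ)·1 = 42.8
φ = (70.40 − 42.8/1) / 3 = 9.20 mm/h.

φ ≈ 9.20 mm/h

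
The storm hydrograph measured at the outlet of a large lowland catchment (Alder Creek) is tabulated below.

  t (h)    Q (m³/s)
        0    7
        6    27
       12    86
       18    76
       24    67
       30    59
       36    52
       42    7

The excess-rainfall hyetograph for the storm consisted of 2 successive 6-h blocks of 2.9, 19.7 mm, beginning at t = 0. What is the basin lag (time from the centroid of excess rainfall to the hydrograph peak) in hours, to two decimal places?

t_L ≈ 3.77 h

Centroid of excess rainfall: t_c = Σ P_i·t̄_i / ΣP_i = 8.2301 h (block centres at 3, 9 h).
Hydrograph peak occurs at t = 12 h, so basin lag t_L = 12 − 8.2301 = 3.77 h.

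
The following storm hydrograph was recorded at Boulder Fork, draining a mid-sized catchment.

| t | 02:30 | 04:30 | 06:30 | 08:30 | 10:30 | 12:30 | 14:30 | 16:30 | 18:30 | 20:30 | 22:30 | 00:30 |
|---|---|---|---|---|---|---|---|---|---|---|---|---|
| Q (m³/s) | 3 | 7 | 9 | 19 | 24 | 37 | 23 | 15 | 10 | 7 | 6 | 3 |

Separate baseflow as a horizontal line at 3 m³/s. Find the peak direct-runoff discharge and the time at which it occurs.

Subtracting baseflow gives direct-runoff ordinates: 0.0, 4.0, 6.0, 16.0, 21.0, 34.0, 20.0, 12.0, 7.0, 4.0, 3.0, 0.0 m³/s.
The maximum is 34.0 m³/s, occurring at the reading for t = 12:30.

Q_p = 34.0 m³/s at t = 12:30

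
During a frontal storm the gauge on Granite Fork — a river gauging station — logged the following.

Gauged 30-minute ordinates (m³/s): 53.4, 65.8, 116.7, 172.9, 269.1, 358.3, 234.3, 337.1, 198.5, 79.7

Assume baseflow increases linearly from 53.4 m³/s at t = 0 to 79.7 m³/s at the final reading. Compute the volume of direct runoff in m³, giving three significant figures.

Direct-runoff ordinates (Q − Q_b): 0.00, 9.48, 57.46, 110.73, 204.01, 290.29, 163.37, 263.24, 121.72, 0.00 m³/s.
ΣQ_DR = 1220 m³/s.
With Δt = 0.5 h = 1800 s, V = ΣQ_DR · Δt = 1220 × 1800 = 2.20 × 10^6 m³.

V ≈ 2.20 × 10^6 m³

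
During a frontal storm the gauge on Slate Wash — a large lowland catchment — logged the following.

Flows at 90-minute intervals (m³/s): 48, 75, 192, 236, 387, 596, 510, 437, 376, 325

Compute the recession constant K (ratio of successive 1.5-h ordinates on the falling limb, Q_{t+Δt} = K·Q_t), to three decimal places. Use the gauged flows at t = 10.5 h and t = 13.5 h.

K ≈ 0.862

Using the recession-limb readings at t = 10.5 h and t = 13.5 h: Q falls from 437 to 325 m³/s over 2 intervals.
K = (Q₂/Q₁)^(1/2) = (325/437)^(1/2) = 0.862.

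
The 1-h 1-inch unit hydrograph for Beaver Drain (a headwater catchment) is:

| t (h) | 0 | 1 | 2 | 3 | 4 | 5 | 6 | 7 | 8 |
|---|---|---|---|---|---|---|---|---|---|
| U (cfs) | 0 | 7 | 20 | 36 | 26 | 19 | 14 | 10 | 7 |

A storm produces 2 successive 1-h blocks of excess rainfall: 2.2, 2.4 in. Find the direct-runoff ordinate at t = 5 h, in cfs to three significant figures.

By discrete convolution, Q_j = Σ (P_i / 1 in) · U_{j−i}.
At t = 5 h (j=5): Q = (2.2/1)·19 + (2.4/1)·26 = 104 cfs.

Q ≈ 104 cfs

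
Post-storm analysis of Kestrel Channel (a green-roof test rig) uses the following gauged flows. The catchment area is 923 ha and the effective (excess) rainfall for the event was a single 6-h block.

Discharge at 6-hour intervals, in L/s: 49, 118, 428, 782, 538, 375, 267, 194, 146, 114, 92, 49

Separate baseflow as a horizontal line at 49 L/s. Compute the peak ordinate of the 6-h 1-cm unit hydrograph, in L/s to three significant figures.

Direct runoff: 0.0, 69.0, 379.0, 733.0, 489.0, 326.0, 218.0, 145.0, 97.0, 65.0, 43.0, 0.0 L/s; ΣQ_DR = 2564 L/s, peak = 733.0 L/s.
Runoff depth d = ΣQ_DR·Δt / A = 2564 × 21600 / (923 ha) = 6.000 mm.
The 1-cm UH is the DRH scaled by (10 mm)/d, so U_p = 733.0 × 10/6.000 = 1220 L/s.

U_p ≈ 1220 L/s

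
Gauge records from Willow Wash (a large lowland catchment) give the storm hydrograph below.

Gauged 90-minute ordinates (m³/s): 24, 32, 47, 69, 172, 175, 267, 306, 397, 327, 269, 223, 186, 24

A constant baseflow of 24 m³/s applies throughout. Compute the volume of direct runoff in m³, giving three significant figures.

Direct-runoff ordinates (Q − Q_b): 0.0, 8.0, 23.0, 45.0, 148.0, 151.0, 243.0, 282.0, 373.0, 303.0, 245.0, 199.0, 162.0, 0.0 m³/s.
ΣQ_DR = 2182 m³/s.
With Δt = 1.5 h = 5400 s, V = ΣQ_DR · Δt = 2182 × 5400 = 1.18 × 10^7 m³.

V ≈ 1.18 × 10^7 m³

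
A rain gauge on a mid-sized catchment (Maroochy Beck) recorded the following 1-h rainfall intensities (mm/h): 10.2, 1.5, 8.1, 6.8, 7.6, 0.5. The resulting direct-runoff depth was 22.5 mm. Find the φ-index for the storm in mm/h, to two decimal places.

Only the 4 blocks with intensity above φ contribute runoff: 10.2, 8.1, 6.8, 7.6 mm/h.
Σ(I−φ)·Δt = d  ⇒  (10.2+8.1+6.8+7.6 − 4φ)·1 = 22.5
φ = (32.70 − 22.5/1) / 4 = 2.55 mm/h.

φ ≈ 2.55 mm/h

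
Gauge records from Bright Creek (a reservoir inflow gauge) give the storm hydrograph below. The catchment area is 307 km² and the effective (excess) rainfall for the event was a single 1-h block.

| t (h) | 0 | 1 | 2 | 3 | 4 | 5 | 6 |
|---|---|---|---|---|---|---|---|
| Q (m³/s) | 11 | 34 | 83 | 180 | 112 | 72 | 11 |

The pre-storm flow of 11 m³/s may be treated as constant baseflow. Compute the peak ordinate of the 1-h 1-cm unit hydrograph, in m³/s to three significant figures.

U_p ≈ 338 m³/s

Direct runoff: 0.0, 23.0, 72.0, 169.0, 101.0, 61.0, 0.0 m³/s; ΣQ_DR = 426.0 m³/s, peak = 169.0 m³/s.
Runoff depth d = ΣQ_DR·Δt / A = 426.0 × 3600 / (307 km²) = 4.995 mm.
The 1-cm UH is the DRH scaled by (10 mm)/d, so U_p = 169.0 × 10/4.995 = 338 m³/s.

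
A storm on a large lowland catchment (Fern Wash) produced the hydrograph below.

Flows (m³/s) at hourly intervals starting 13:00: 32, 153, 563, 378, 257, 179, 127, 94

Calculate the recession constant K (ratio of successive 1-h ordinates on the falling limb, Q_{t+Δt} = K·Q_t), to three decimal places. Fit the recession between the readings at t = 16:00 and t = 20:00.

K ≈ 0.706

Using the recession-limb readings at t = 16:00 and t = 20:00: Q falls from 378 to 94 m³/s over 4 intervals.
K = (Q₂/Q₁)^(1/4) = (94/378)^(1/4) = 0.706.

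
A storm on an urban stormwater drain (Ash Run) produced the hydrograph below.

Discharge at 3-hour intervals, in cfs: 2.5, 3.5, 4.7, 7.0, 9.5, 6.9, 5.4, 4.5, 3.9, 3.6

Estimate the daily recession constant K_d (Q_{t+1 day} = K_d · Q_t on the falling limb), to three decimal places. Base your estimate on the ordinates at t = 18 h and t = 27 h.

Between t = 18 h and t = 27 h the flow falls from 5.4 to 3.6 cfs over 3×3 h = 9 h.
Per-interval ratio K = (3.6/5.4)^(1/3) = 0.8736; K_d = K^(24/3) = 0.339.

K_d ≈ 0.339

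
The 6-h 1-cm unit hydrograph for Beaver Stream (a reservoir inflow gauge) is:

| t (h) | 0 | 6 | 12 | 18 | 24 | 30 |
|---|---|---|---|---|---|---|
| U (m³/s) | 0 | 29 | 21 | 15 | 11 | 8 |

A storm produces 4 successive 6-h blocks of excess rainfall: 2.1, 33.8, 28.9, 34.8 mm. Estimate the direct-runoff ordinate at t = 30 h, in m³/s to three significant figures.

By discrete convolution, Q_j = Σ (P_i / 10 mm) · U_{j−i}.
At t = 30 h (j=5): Q = (2.1/10)·8 + (33.8/10)·11 + (28.9/10)·15 + (34.8/10)·21 = 155 m³/s.

Q ≈ 155 m³/s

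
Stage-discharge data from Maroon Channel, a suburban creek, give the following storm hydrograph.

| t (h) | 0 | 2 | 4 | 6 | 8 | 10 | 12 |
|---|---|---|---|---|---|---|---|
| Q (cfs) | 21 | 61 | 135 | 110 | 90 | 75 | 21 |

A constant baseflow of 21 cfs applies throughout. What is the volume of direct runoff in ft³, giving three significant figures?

Direct-runoff ordinates (Q − Q_b): 0.0, 40.0, 114.0, 89.0, 69.0, 54.0, 0.0 cfs.
ΣQ_DR = 366.0 cfs.
With Δt = 2 h = 7200 s, V = ΣQ_DR · Δt = 366.0 × 7200 = 2.64 × 10^6 ft³.

V ≈ 2.64 × 10^6 ft³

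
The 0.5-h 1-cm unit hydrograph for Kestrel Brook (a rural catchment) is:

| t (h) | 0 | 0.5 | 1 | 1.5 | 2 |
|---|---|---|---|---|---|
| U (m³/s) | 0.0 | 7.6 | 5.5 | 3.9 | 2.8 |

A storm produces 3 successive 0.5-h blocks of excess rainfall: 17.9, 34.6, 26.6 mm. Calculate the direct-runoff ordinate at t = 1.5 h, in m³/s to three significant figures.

By discrete convolution, Q_j = Σ (P_i / 10 mm) · U_{j−i}.
At t = 1.5 h (j=3): Q = (17.9/10)·3.9 + (34.6/10)·5.5 + (26.6/10)·7.6 = 46.2 m³/s.

Q ≈ 46.2 m³/s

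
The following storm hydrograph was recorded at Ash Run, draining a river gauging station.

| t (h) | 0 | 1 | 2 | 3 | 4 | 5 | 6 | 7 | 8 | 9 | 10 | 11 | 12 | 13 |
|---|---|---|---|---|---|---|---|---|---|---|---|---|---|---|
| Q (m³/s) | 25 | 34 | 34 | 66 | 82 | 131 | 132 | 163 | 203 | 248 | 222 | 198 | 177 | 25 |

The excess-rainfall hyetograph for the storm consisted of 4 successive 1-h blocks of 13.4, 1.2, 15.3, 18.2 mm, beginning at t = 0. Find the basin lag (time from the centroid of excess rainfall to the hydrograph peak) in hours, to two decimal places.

t_L ≈ 6.70 h

Centroid of excess rainfall: t_c = Σ P_i·t̄_i / ΣP_i = 2.2963 h (block centres at 0.5, 1.5, 2.5, 3.5 h).
Hydrograph peak occurs at t = 9 h, so basin lag t_L = 9 − 2.2963 = 6.70 h.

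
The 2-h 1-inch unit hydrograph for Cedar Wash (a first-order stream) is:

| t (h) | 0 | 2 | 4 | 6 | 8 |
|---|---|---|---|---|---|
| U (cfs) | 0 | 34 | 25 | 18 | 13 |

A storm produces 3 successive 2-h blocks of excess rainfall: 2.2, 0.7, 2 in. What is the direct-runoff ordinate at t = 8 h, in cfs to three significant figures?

By discrete convolution, Q_j = Σ (P_i / 1 in) · U_{j−i}.
At t = 8 h (j=4): Q = (2.2/1)·13 + (0.7/1)·18 + (2/1)·25 = 91.2 cfs.

Q ≈ 91.2 cfs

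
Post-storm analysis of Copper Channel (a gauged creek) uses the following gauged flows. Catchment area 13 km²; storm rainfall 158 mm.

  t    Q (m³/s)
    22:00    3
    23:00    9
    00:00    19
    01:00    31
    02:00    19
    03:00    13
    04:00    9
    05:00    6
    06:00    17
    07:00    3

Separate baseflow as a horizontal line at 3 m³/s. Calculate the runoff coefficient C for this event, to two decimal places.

ΣQ_DR = 99.00 m³/s; V = ΣQ_DR·Δt = 3.564 × 10^5 m³.
Runoff depth d = V / A = 27.42 mm.
C = d / P = 27.42 / 158 = 0.17.

C ≈ 0.17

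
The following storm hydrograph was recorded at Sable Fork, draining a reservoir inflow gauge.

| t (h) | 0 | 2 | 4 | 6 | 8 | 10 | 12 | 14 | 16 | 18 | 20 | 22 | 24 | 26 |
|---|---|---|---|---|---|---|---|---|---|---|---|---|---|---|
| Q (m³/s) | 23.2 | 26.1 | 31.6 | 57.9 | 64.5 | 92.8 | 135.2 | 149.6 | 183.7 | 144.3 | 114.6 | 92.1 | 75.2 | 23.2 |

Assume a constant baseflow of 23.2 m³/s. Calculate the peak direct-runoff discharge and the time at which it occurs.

Subtracting baseflow gives direct-runoff ordinates: 0.0, 2.9, 8.4, 34.7, 41.3, 69.6, 112.0, 126.4, 160.5, 121.1, 91.4, 68.9, 52.0, 0.0 m³/s.
The maximum is 160.5 m³/s, occurring at the reading for t = 16 h.

Q_p = 160.5 m³/s at t = 16 h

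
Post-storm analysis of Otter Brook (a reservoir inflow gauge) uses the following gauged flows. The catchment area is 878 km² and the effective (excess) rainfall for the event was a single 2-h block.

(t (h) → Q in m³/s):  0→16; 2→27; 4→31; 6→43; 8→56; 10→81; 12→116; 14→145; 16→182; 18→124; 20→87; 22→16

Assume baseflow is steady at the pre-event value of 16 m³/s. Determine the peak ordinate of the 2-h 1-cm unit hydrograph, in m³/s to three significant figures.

Direct runoff: 0.0, 11.0, 15.0, 27.0, 40.0, 65.0, 100.0, 129.0, 166.0, 108.0, 71.0, 0.0 m³/s; ΣQ_DR = 732.0 m³/s, peak = 166.0 m³/s.
Runoff depth d = ΣQ_DR·Δt / A = 732.0 × 7200 / (878 km²) = 6.003 mm.
The 1-cm UH is the DRH scaled by (10 mm)/d, so U_p = 166.0 × 10/6.003 = 277 m³/s.

U_p ≈ 277 m³/s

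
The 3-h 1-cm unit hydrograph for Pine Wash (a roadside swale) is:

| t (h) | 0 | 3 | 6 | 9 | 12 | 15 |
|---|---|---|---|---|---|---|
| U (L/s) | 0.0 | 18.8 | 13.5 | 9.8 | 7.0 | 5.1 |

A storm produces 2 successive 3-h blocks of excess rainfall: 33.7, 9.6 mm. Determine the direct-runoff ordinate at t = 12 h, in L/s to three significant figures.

By discrete convolution, Q_j = Σ (P_i / 10 mm) · U_{j−i}.
At t = 12 h (j=4): Q = (33.7/10)·7.0 + (9.6/10)·9.8 = 33.0 L/s.

Q ≈ 33.0 L/s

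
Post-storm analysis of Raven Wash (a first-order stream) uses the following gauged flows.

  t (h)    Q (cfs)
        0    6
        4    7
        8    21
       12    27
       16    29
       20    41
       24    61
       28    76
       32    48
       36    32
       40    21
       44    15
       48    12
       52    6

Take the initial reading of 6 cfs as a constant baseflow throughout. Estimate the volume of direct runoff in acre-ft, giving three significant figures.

V ≈ 105 acre-ft

Direct-runoff ordinates (Q − Q_b): 0.0, 1.0, 15.0, 21.0, 23.0, 35.0, 55.0, 70.0, 42.0, 26.0, 15.0, 9.0, 6.0, 0.0 cfs.
ΣQ_DR = 318.0 cfs.
With Δt = 4 h = 14400 s, V = ΣQ_DR · Δt = 318.0 × 14400 = 4.58 × 10^6 ft³ = 105 acre-ft.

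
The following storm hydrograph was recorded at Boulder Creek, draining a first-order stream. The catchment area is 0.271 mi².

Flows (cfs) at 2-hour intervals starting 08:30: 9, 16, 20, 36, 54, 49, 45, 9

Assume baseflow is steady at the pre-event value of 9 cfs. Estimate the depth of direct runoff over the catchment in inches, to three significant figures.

d ≈ 1.90 in

Direct runoff: 0.0, 7.0, 11.0, 27.0, 45.0, 40.0, 36.0, 0.0 cfs; ΣQ_DR = 166.0 cfs.
V = ΣQ_DR · Δt = 166.0 × 7200 s = 1.195 × 10^6 ft³.
Over A = 0.271 mi², depth = V / A = 1.90 in.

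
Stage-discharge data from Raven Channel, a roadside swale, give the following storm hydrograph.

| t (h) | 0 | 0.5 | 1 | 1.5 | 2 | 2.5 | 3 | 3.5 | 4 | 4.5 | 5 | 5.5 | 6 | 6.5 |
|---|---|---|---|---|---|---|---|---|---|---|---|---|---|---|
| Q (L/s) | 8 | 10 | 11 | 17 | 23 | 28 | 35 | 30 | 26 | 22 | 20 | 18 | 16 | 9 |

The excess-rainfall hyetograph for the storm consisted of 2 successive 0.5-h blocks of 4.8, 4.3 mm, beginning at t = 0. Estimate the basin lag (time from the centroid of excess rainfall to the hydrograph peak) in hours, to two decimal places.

Centroid of excess rainfall: t_c = Σ P_i·t̄_i / ΣP_i = 0.4863 h (block centres at 0.25, 0.75 h).
Hydrograph peak occurs at t = 3 h, so basin lag t_L = 3 − 0.4863 = 2.51 h.

t_L ≈ 2.51 h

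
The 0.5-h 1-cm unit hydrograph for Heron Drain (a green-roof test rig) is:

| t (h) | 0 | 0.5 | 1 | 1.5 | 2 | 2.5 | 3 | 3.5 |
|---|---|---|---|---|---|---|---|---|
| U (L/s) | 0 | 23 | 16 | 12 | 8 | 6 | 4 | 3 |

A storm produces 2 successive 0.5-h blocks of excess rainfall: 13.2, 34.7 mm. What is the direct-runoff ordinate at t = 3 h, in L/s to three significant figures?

By discrete convolution, Q_j = Σ (P_i / 10 mm) · U_{j−i}.
At t = 3 h (j=6): Q = (13.2/10)·4 + (34.7/10)·6 = 26.1 L/s.

Q ≈ 26.1 L/s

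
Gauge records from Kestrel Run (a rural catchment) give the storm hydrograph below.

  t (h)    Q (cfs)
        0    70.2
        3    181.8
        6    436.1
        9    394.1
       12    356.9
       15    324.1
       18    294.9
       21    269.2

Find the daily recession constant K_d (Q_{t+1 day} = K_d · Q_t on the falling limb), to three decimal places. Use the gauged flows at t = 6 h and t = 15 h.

K_d ≈ 0.453

Between t = 6 h and t = 15 h the flow falls from 436.1 to 324.1 cfs over 3×3 h = 9 h.
Per-interval ratio K = (324.1/436.1)^(1/3) = 0.9058; K_d = K^(24/3) = 0.453.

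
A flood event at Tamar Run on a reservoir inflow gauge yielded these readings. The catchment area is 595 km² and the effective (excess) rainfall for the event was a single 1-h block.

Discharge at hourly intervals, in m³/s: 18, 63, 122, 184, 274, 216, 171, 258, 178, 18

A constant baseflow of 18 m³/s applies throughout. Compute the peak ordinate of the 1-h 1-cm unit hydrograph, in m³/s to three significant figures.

U_p ≈ 320 m³/s

Direct runoff: 0.0, 45.0, 104.0, 166.0, 256.0, 198.0, 153.0, 240.0, 160.0, 0.0 m³/s; ΣQ_DR = 1322 m³/s, peak = 256.0 m³/s.
Runoff depth d = ΣQ_DR·Δt / A = 1322 × 3600 / (595 km²) = 7.999 mm.
The 1-cm UH is the DRH scaled by (10 mm)/d, so U_p = 256.0 × 10/7.999 = 320 m³/s.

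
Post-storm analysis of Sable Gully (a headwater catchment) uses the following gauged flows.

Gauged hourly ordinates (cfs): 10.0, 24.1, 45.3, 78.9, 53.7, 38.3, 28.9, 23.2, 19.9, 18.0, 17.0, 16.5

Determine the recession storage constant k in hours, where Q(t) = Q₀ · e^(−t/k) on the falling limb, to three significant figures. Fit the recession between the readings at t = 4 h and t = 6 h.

k ≈ 3.23 h

On the falling limb, Q drops from 53.7 to 28.9 cfs between t = 4 h and t = 6 h (Δt = 2 h).
k = −Δt / ln(Q₂/Q₁) = −2 / ln(28.9/53.7) = 3.23 h.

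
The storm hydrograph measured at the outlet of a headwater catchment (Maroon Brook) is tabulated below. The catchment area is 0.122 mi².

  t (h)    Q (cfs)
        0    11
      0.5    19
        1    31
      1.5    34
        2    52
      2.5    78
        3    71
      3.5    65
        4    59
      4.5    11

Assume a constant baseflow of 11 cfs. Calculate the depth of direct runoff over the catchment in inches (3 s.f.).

Direct runoff: 0.0, 8.0, 20.0, 23.0, 41.0, 67.0, 60.0, 54.0, 48.0, 0.0 cfs; ΣQ_DR = 321.0 cfs.
V = ΣQ_DR · Δt = 321.0 × 1800 s = 5.778 × 10^5 ft³.
Over A = 0.122 mi², depth = V / A = 2.04 in.

d ≈ 2.04 in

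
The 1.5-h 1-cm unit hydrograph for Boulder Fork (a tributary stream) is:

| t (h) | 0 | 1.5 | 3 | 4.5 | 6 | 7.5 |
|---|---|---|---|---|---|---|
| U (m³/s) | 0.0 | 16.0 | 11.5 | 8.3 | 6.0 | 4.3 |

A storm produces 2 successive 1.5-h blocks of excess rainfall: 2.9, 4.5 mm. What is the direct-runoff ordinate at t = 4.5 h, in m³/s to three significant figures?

Q ≈ 7.58 m³/s

By discrete convolution, Q_j = Σ (P_i / 10 mm) · U_{j−i}.
At t = 4.5 h (j=3): Q = (2.9/10)·8.3 + (4.5/10)·11.5 = 7.58 m³/s.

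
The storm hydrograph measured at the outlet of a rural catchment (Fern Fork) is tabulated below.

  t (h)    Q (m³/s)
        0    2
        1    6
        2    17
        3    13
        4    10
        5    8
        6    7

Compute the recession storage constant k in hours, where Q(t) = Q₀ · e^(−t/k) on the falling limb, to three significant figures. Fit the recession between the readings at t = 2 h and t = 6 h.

k ≈ 4.51 h

On the falling limb, Q drops from 17 to 7 m³/s between t = 2 h and t = 6 h (Δt = 4 h).
k = −Δt / ln(Q₂/Q₁) = −4 / ln(7/17) = 4.51 h.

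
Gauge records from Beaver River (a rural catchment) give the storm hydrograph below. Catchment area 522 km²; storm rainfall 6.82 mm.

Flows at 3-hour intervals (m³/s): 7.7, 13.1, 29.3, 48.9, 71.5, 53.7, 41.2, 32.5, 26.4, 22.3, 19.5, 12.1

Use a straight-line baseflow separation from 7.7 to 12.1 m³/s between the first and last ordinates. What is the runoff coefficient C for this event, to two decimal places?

ΣQ_DR = 259.4 m³/s; V = ΣQ_DR·Δt = 2.802 × 10^6 m³.
Runoff depth d = V / A = 5.367 mm.
C = d / P = 5.367 / 6.82 = 0.79.

C ≈ 0.79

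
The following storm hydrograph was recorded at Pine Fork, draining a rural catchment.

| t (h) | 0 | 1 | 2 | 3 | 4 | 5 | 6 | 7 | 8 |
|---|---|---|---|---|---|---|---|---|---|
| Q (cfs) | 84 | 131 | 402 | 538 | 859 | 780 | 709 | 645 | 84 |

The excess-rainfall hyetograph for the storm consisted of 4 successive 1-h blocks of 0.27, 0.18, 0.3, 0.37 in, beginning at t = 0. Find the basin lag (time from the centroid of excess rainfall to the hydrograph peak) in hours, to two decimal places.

Centroid of excess rainfall: t_c = Σ P_i·t̄_i / ΣP_i = 2.1875 h (block centres at 0.5, 1.5, 2.5, 3.5 h).
Hydrograph peak occurs at t = 4 h, so basin lag t_L = 4 − 2.1875 = 1.81 h.

t_L ≈ 1.81 h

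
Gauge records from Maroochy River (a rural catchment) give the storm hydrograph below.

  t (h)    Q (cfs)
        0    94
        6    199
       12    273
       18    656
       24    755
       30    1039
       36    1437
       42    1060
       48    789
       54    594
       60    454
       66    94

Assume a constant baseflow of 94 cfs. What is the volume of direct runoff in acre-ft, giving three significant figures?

V ≈ 3130 acre-ft

Direct-runoff ordinates (Q − Q_b): 0.0, 105.0, 179.0, 562.0, 661.0, 945.0, 1343.0, 966.0, 695.0, 500.0, 360.0, 0.0 cfs.
ΣQ_DR = 6316 cfs.
With Δt = 6 h = 21600 s, V = ΣQ_DR · Δt = 6316 × 21600 = 1.36 × 10^8 ft³ = 3130 acre-ft.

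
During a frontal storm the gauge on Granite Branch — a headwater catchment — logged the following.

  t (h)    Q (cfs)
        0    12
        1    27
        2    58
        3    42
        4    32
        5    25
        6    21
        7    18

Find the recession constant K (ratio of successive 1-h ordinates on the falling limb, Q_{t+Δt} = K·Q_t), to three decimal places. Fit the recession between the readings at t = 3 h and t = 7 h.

K ≈ 0.809

Using the recession-limb readings at t = 3 h and t = 7 h: Q falls from 42 to 18 cfs over 4 intervals.
K = (Q₂/Q₁)^(1/4) = (18/42)^(1/4) = 0.809.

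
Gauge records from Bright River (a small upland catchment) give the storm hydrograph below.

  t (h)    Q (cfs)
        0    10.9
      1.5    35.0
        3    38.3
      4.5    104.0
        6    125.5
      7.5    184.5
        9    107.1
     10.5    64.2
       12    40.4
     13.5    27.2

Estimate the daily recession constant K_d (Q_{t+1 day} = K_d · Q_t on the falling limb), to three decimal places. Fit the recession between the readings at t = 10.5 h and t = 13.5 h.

K_d ≈ 0.001

Between t = 10.5 h and t = 13.5 h the flow falls from 64.2 to 27.2 cfs over 2×1.5 h = 3 h.
Per-interval ratio K = (27.2/64.2)^(1/2) = 0.6509; K_d = K^(24/1.5) = 0.001.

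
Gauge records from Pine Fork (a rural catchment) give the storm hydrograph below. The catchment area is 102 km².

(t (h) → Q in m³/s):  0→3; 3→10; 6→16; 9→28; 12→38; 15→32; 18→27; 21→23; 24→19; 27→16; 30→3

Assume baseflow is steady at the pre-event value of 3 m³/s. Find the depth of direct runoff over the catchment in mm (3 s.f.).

Direct runoff: 0.0, 7.0, 13.0, 25.0, 35.0, 29.0, 24.0, 20.0, 16.0, 13.0, 0.0 m³/s; ΣQ_DR = 182.0 m³/s.
V = ΣQ_DR · Δt = 182.0 × 10800 s = 1.966 × 10^6 m³.
Over A = 102 km², depth = V / A = 19.3 mm.

d ≈ 19.3 mm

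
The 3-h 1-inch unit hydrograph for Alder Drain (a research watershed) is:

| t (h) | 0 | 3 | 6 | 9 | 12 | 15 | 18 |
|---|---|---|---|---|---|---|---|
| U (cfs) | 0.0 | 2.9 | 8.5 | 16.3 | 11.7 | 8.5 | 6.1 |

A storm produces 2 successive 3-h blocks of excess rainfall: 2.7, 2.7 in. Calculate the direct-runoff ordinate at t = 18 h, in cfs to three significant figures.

Q ≈ 39.4 cfs

By discrete convolution, Q_j = Σ (P_i / 1 in) · U_{j−i}.
At t = 18 h (j=6): Q = (2.7/1)·6.1 + (2.7/1)·8.5 = 39.4 cfs.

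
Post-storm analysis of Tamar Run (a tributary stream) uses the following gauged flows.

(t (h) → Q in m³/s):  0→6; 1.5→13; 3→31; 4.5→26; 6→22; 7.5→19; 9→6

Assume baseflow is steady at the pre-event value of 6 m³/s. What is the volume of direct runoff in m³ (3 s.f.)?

Direct-runoff ordinates (Q − Q_b): 0.0, 7.0, 25.0, 20.0, 16.0, 13.0, 0.0 m³/s.
ΣQ_DR = 81.00 m³/s.
With Δt = 1.5 h = 5400 s, V = ΣQ_DR · Δt = 81.00 × 5400 = 4.37 × 10^5 m³.

V ≈ 4.37 × 10^5 m³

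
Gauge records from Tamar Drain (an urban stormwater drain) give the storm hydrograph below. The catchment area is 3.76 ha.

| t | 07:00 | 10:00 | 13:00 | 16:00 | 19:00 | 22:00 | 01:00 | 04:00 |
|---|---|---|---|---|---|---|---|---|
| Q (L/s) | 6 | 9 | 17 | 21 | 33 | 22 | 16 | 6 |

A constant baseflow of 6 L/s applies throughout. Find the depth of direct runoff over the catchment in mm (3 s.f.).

Direct runoff: 0.0, 3.0, 11.0, 15.0, 27.0, 16.0, 10.0, 0.0 L/s; ΣQ_DR = 82.00 L/s.
V = ΣQ_DR · Δt = 82.00 × 10800 s = 8.856 × 10^5 L.
Over A = 3.76 ha, depth = V / A = 23.6 mm.

d ≈ 23.6 mm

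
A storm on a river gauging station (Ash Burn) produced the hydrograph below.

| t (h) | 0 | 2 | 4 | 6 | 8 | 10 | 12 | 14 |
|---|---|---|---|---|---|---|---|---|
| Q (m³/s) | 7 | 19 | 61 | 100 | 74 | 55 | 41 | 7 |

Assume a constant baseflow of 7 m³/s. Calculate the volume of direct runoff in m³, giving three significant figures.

V ≈ 2.22 × 10^6 m³

Direct-runoff ordinates (Q − Q_b): 0.0, 12.0, 54.0, 93.0, 67.0, 48.0, 34.0, 0.0 m³/s.
ΣQ_DR = 308.0 m³/s.
With Δt = 2 h = 7200 s, V = ΣQ_DR · Δt = 308.0 × 7200 = 2.22 × 10^6 m³.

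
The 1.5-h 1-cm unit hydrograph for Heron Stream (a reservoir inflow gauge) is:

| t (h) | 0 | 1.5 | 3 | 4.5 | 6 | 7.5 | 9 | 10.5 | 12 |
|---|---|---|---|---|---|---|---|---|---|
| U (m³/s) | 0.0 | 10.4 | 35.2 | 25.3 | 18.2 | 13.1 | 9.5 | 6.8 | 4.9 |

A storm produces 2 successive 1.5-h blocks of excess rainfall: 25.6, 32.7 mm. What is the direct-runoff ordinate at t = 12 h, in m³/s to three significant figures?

By discrete convolution, Q_j = Σ (P_i / 10 mm) · U_{j−i}.
At t = 12 h (j=8): Q = (25.6/10)·4.9 + (32.7/10)·6.8 = 34.8 m³/s.

Q ≈ 34.8 m³/s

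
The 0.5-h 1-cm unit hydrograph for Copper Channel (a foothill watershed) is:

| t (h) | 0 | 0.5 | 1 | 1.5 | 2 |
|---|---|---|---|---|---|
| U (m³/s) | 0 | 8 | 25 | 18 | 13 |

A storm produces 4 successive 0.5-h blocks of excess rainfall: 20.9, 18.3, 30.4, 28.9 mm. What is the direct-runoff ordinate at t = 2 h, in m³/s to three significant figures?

By discrete convolution, Q_j = Σ (P_i / 10 mm) · U_{j−i}.
At t = 2 h (j=4): Q = (20.9/10)·13 + (18.3/10)·18 + (30.4/10)·25 + (28.9/10)·8 = 159 m³/s.

Q ≈ 159 m³/s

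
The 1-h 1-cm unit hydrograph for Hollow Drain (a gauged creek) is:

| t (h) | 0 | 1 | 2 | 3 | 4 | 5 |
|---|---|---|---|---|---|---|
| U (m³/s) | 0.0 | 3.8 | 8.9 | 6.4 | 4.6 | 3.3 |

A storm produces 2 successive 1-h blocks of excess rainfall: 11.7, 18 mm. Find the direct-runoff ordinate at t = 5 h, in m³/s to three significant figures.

Q ≈ 12.1 m³/s

By discrete convolution, Q_j = Σ (P_i / 10 mm) · U_{j−i}.
At t = 5 h (j=5): Q = (11.7/10)·3.3 + (18/10)·4.6 = 12.1 m³/s.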